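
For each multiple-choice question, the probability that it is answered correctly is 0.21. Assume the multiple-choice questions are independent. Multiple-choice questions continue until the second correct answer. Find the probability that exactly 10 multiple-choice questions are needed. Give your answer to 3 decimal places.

0.060

Y = trial on which the second success occurs; negative binomial, r=2, p=0.21.
P(Y=10) = C(9,1) · p^2 · (1−p)^8
= 9 · 0.0441 · 0.15171 = 0.06021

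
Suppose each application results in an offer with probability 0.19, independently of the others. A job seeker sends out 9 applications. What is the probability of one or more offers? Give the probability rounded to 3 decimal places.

P(at least one) = 1 − P(none) = 1 − (1 − 0.19)^9
= 1 − 0.15009 = 0.84991

0.850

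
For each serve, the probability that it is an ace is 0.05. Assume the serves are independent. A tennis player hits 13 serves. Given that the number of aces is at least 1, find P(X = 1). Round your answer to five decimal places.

X ~ Binomial(13, 0.05). Want P(X=1 | X≥1) = P(X=1) / P(X≥1).
P(X=1) = C(13,1)·0.05^1·0.95^12 = 0.3512341
P(X≥1) = 1 − 0.5133421 = 0.4866579
Ratio = 0.3512341 / 0.4866579 = 0.7217268

0.72173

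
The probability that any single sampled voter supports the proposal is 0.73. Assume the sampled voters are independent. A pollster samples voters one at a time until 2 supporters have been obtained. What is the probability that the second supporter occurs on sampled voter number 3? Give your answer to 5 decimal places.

Y = trial on which the second success occurs; negative binomial, r=2, p=0.73.
P(Y=3) = C(2,1) · p^2 · (1−p)^1
= 2 · 0.5329 · 0.27 = 0.2877660

0.28777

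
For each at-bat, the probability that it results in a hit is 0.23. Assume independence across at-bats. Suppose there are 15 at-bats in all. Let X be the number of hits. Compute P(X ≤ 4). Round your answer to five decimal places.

X ~ Binomial(15, 0.23); P(X ≤ 4) = Σ C(15,k) p^k (1−p)^(15−k) over k:
  k=0: C(15,0)·0.23^0·0.77^15 = 0.0198317
  k=1: C(15,1)·0.23^1·0.77^14 = 0.0888565
  k=2: C(15,2)·0.23^2·0.77^13 = 0.1857909
  k=3: C(15,3)·0.23^3·0.77^12 = 0.2404826
  k=4: C(15,4)·0.23^4·0.77^11 = 0.2154974
Total = 0.7504591

0.75046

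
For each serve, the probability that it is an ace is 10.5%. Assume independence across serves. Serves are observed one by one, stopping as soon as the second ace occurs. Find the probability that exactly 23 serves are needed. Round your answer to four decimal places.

0.0236

Y = trial on which the second success occurs; negative binomial, r=2, p=0.105.
P(Y=23) = C(22,1) · p^2 · (1−p)^21
= 22 · 0.011025 · 0.097338 = 0.023609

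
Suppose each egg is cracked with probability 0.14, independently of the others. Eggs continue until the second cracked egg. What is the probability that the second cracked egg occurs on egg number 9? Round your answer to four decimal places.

0.0546

Y = trial on which the second success occurs; negative binomial, r=2, p=0.14.
P(Y=9) = C(8,1) · p^2 · (1−p)^7
= 8 · 0.0196 · 0.34793 = 0.054555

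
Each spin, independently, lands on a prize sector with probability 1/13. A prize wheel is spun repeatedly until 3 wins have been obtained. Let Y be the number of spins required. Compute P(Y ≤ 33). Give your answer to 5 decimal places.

0.47148

Finishing within 33 spins ⇔ at least 3 successes in the first 33. With X ~ Binomial(33, 0.076923), P(Y ≤ 33) = 1 − P(X ≤ 2).
  k=0: C(33,0)·0.076923^0·0.923077^33 = 0.0712608
  k=1: C(33,1)·0.076923^1·0.923077^32 = 0.1959671
  k=2: C(33,2)·0.076923^2·0.923077^31 = 0.2612895
1 − 0.5285174 = 0.4714826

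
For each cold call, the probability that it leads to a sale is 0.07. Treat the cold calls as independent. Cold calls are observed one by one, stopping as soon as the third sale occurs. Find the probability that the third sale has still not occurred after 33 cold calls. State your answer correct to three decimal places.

0.590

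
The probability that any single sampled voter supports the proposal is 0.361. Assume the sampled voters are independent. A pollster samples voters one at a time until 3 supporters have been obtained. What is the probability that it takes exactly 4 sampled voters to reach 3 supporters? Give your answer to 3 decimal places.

Y = trial on which the third success occurs; negative binomial, r=3, p=0.361.
P(Y=4) = C(3,2) · p^3 · (1−p)^1
= 3 · 0.047046 · 0.639 = 0.09019

0.090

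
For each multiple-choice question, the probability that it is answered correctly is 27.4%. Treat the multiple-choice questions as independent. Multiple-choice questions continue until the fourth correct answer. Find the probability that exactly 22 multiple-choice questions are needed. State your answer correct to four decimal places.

0.0235

Y = trial on which the fourth success occurs; negative binomial, r=4, p=0.274.
P(Y=22) = C(21,3) · p^4 · (1−p)^18
= 1330 · 0.0056364 · 0.0031395 = 0.023535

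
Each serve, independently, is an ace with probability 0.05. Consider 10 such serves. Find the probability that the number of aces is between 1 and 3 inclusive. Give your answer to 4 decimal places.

X ~ Binomial(10, 0.05); P(1 ≤ X ≤ 3) = Σ C(10,k) p^k (1−p)^(10−k) over k:
  k=1: C(10,1)·0.05^1·0.95^9 = 0.315125
  k=2: C(10,2)·0.05^2·0.95^8 = 0.074635
  k=3: C(10,3)·0.05^3·0.95^7 = 0.010475
Total = 0.400235

0.4002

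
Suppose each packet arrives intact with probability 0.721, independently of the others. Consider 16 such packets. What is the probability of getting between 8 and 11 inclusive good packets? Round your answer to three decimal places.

0.459

X ~ Binomial(16, 0.721); P(8 ≤ X ≤ 11) = Σ C(16,k) p^k (1−p)^(16−k) over k:
  k=8: C(16,8)·0.721^8·0.279^8 = 0.03451
  k=9: C(16,9)·0.721^9·0.279^7 = 0.07926
  k=10: C(16,10)·0.721^10·0.279^6 = 0.14338
  k=11: C(16,11)·0.721^11·0.279^5 = 0.20211
Total = 0.45927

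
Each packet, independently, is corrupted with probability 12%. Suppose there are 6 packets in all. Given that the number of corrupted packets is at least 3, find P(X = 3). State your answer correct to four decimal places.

X ~ Binomial(6, 0.12). Want P(X=3 | X≥3) = P(X=3) / P(X≥3).
P(X=3) = C(6,3)·0.12^3·0.88^3 = 0.023552
P(X≥3) = 1 − 0.464404 − 0.379967 − 0.129534 = 0.026095
Ratio = 0.023552 / 0.026095 = 0.902545

0.9025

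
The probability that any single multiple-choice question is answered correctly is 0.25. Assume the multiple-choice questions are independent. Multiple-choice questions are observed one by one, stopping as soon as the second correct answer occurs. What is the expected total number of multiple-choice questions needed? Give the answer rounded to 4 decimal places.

8.0000

Y = total multiple-choice questions until the second success; negative binomial with r=2, p=0.25.
E[Y] = r / p = 2 / 0.25 = 8.000000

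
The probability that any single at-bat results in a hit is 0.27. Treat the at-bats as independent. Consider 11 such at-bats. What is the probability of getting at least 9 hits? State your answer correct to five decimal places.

X ~ Binomial(11, 0.27); P(X ≥ 9) = Σ C(11,k) p^k (1−p)^(11−k) over k:
  k=9: C(11,9)·0.27^9·0.73^2 = 0.0002235
  k=10: C(11,10)·0.27^10·0.73^1 = 0.0000165
  k=11: C(11,11)·0.27^11·0.73^0 = 0.0000006
Total = 0.0002406

0.00024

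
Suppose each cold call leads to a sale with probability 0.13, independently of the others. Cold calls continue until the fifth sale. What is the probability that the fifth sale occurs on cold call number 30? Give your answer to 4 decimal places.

Y = trial on which the fifth success occurs; negative binomial, r=5, p=0.13.
P(Y=30) = C(29,4) · p^5 · (1−p)^25
= 23751 · 3.7129e-05 · 0.03076 = 0.027126

0.0271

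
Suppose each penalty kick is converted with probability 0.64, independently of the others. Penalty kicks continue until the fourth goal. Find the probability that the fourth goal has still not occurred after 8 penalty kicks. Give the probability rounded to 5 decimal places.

Needing more than 8 penalty kicks ⇔ fewer than 4 successes in the first 8. With X ~ Binomial(8, 0.64), P(Y > 8) = P(X ≤ 3).
  k=0: C(8,0)·0.64^0·0.36^8 = 0.0002821
  k=1: C(8,1)·0.64^1·0.36^7 = 0.0040122
  k=2: C(8,2)·0.64^2·0.36^6 = 0.0249651
  k=3: C(8,3)·0.64^3·0.36^5 = 0.0887647
P(X ≤ 3) = 0.1180242

0.11802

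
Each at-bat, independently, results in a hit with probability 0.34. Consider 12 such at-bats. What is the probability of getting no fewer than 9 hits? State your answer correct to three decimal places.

0.004

X ~ Binomial(12, 0.34); P(X ≥ 9) = Σ C(12,k) p^k (1−p)^(12−k) over k:
  k=9: C(12,9)·0.34^9·0.66^3 = 0.00384
  k=10: C(12,10)·0.34^10·0.66^2 = 0.00059
  k=11: C(12,11)·0.34^11·0.66^1 = 0.00006
  k=12: C(12,12)·0.34^12·0.66^0 = 0.00000
Total = 0.00449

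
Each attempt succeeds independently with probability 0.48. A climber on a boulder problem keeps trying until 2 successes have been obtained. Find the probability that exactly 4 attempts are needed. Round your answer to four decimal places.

Y = trial on which the second success occurs; negative binomial, r=2, p=0.48.
P(Y=4) = C(3,1) · p^2 · (1−p)^2
= 3 · 0.2304 · 0.2704 = 0.186900

0.1869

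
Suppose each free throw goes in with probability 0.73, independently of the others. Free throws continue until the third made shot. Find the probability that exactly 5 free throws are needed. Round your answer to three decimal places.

0.170

Y = trial on which the third success occurs; negative binomial, r=3, p=0.73.
P(Y=5) = C(4,2) · p^3 · (1−p)^2
= 6 · 0.38902 · 0.0729 = 0.17016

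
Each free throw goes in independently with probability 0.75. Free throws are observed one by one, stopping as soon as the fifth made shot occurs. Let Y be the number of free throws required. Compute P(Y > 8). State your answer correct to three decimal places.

Needing more than 8 free throws ⇔ fewer than 5 successes in the first 8. With X ~ Binomial(8, 0.75), P(Y > 8) = P(X ≤ 4).
  k=0: C(8,0)·0.75^0·0.25^8 = 0.00002
  k=1: C(8,1)·0.75^1·0.25^7 = 0.00037
  k=2: C(8,2)·0.75^2·0.25^6 = 0.00385
  k=3: C(8,3)·0.75^3·0.25^5 = 0.02307
  k=4: C(8,4)·0.75^4·0.25^4 = 0.08652
P(X ≤ 4) = 0.11382

0.114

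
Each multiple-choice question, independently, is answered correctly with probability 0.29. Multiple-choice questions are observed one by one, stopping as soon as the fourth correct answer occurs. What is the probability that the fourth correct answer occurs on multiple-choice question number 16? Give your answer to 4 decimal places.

0.0528

Y = trial on which the fourth success occurs; negative binomial, r=4, p=0.29.
P(Y=16) = C(15,3) · p^4 · (1−p)^12
= 455 · 0.0070728 · 0.01641 = 0.052808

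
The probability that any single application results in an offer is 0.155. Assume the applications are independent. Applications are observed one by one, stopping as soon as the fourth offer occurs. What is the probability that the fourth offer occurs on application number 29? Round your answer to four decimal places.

Y = trial on which the fourth success occurs; negative binomial, r=4, p=0.155.
P(Y=29) = C(28,3) · p^4 · (1−p)^25
= 3276 · 0.0005772 · 0.014839 = 0.028060

0.0281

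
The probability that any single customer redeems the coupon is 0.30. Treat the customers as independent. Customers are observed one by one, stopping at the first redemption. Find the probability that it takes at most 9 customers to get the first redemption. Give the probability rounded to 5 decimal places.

Y = number of customers to the first success; geometric, p = 0.30.
P(Y ≤ 9) = 1 − (1−p)^9 = 1 − 0.0403536 = 0.9596464

0.95965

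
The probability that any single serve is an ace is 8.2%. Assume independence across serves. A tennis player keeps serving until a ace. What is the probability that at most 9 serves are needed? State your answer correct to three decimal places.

0.537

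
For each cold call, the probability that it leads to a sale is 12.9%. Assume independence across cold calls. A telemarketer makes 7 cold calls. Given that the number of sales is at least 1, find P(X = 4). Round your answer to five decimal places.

0.01033

X ~ Binomial(7, 0.129). Want P(X=4 | X≥1) = P(X=4) / P(X≥1).
P(X=4) = C(7,4)·0.129^4·0.871^3 = 0.0064044
P(X≥1) = 1 − 0.3803007 = 0.6196993
Ratio = 0.0064044 / 0.6196993 = 0.0103348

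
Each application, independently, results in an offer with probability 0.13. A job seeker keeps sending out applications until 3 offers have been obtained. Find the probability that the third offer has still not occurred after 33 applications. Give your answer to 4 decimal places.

Needing more than 33 applications ⇔ fewer than 3 successes in the first 33. With X ~ Binomial(33, 0.13), P(Y > 33) = P(X ≤ 2).
  k=0: C(33,0)·0.13^0·0.87^33 = 0.010096
  k=1: C(33,1)·0.13^1·0.87^32 = 0.049782
  k=2: C(33,2)·0.13^2·0.87^31 = 0.119019
P(X ≤ 2) = 0.178897

0.1789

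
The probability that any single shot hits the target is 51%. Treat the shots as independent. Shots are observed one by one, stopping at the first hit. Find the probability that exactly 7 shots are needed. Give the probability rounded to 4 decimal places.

Geometric (trials to first success), p = 0.51.
P(Y = 7) = (1−p)^6 · p = 0.013841 · 0.51 = 0.007059

0.0071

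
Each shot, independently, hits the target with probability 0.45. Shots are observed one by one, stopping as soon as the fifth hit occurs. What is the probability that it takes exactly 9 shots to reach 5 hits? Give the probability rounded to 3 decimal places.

Y = trial on which the fifth success occurs; negative binomial, r=5, p=0.45.
P(Y=9) = C(8,4) · p^5 · (1−p)^4
= 70 · 0.018453 · 0.091506 = 0.11820

0.118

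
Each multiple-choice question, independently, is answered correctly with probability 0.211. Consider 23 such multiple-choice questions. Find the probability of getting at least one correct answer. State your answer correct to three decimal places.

0.996

P(at least one) = 1 − P(none) = 1 − (1 − 0.211)^23
= 1 − 0.00429 = 0.99571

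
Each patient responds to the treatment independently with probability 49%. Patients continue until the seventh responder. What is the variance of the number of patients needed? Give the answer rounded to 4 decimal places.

14.8688

Y = total patients until the seventh success; negative binomial with r=7, p=0.49.
Var(Y) = r(1−p)/p² = 7·0.51 / 0.49² = 14.868805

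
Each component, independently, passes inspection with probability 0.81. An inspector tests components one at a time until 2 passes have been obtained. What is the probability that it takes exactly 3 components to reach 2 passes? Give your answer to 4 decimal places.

0.2493

Y = trial on which the second success occurs; negative binomial, r=2, p=0.81.
P(Y=3) = C(2,1) · p^2 · (1−p)^1
= 2 · 0.6561 · 0.19 = 0.249318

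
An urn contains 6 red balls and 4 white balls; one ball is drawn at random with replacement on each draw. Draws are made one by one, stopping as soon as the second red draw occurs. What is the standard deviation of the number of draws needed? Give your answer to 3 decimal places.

1.491

Y = total draws until the second success; negative binomial with r=2, p=0.60.
SD(Y) = √[r(1−p)/p²] = √(2.22222) = 1.49071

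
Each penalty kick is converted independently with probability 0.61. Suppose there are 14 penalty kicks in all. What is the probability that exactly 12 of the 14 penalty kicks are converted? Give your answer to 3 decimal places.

X ~ Binomial(n=14, p=0.61).
P(X=12) = C(14,12) · p^12 · (1−p)^2
= 91 · 0.0026543 · 0.1521 = 0.03674

0.037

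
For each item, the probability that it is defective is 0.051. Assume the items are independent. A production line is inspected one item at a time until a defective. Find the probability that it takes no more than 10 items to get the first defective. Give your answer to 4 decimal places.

0.4075

Y = number of items to the first success; geometric, p = 0.051.
P(Y ≤ 10) = 1 − (1−p)^10 = 1 − 0.592464 = 0.407536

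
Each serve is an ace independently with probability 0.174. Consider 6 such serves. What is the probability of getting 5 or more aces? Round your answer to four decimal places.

X ~ Binomial(6, 0.174); P(X ≥ 5) = Σ C(6,k) p^k (1−p)^(6−k) over k:
  k=5: C(6,5)·0.174^5·0.826^1 = 0.000790
  k=6: C(6,6)·0.174^6·0.826^0 = 0.000028
Total = 0.000818

0.0008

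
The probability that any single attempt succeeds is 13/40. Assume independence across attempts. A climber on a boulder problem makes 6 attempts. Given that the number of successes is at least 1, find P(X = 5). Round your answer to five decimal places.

0.01622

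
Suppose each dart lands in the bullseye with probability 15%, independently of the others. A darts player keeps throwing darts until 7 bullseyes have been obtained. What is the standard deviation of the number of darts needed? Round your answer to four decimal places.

Y = total darts until the seventh success; negative binomial with r=7, p=0.15.
SD(Y) = √[r(1−p)/p²] = √(264.444444) = 16.261748

16.2617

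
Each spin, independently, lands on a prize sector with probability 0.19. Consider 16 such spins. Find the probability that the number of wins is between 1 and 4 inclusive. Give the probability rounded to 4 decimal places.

0.7929

X ~ Binomial(16, 0.19); P(1 ≤ X ≤ 4) = Σ C(16,k) p^k (1−p)^(16−k) over k:
  k=1: C(16,1)·0.19^1·0.81^15 = 0.128869
  k=2: C(16,2)·0.19^2·0.81^14 = 0.226714
  k=3: C(16,3)·0.19^3·0.81^13 = 0.248173
  k=4: C(16,4)·0.19^4·0.81^12 = 0.189193
Total = 0.792949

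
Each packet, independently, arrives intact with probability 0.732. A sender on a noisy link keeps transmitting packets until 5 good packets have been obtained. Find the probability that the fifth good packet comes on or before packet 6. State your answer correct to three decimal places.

0.492

Finishing within 6 packets ⇔ at least 5 successes in the first 6. With X ~ Binomial(6, 0.732), P(Y ≤ 6) = 1 − P(X ≤ 4).
  k=0: C(6,0)·0.732^0·0.268^6 = 0.00037
  k=1: C(6,1)·0.732^1·0.268^5 = 0.00607
  k=2: C(6,2)·0.732^2·0.268^4 = 0.04146
  k=3: C(6,3)·0.732^3·0.268^3 = 0.15100
  k=4: C(6,4)·0.732^4·0.268^2 = 0.30932
1 − 0.50822 = 0.49178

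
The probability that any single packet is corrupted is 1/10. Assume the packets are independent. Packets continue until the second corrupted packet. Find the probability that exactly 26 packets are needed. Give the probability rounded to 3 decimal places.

0.020

Y = trial on which the second success occurs; negative binomial, r=2, p=0.10.
P(Y=26) = C(25,1) · p^2 · (1−p)^24
= 25 · 0.01 · 0.079766 = 0.01994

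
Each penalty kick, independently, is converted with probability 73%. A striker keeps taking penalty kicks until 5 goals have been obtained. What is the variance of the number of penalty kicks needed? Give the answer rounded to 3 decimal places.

Y = total penalty kicks until the fifth success; negative binomial with r=5, p=0.73.
Var(Y) = r(1−p)/p² = 5·0.27 / 0.73² = 2.53331

2.533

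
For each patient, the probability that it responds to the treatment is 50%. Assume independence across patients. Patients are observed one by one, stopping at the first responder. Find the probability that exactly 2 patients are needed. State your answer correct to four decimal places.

0.2500

Geometric (trials to first success), p = 0.50.
P(Y = 2) = (1−p)^1 · p = 0.5 · 0.50 = 0.250000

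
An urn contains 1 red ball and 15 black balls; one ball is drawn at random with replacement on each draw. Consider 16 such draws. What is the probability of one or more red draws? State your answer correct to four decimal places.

0.6439

P(at least one) = 1 − P(none) = 1 − (1 − 0.0625)^16
= 1 − 0.356074 = 0.643926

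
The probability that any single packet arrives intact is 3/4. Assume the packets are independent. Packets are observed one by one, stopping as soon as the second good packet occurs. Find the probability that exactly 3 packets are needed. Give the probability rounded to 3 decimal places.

0.281

Y = trial on which the second success occurs; negative binomial, r=2, p=0.75.
P(Y=3) = C(2,1) · p^2 · (1−p)^1
= 2 · 0.5625 · 0.25 = 0.28125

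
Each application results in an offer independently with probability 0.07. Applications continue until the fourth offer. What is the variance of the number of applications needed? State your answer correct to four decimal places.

759.1837

Y = total applications until the fourth success; negative binomial with r=4, p=0.07.
Var(Y) = r(1−p)/p² = 4·0.93 / 0.07² = 759.183673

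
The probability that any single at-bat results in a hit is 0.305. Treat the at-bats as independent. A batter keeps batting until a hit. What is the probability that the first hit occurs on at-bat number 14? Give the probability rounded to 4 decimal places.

0.0027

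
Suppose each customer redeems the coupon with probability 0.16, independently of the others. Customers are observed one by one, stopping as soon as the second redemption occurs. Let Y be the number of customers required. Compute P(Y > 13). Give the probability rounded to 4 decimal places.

0.3604

Needing more than 13 customers ⇔ fewer than 2 successes in the first 13. With X ~ Binomial(13, 0.16), P(Y > 13) = P(X ≤ 1).
  k=0: C(13,0)·0.16^0·0.84^13 = 0.103665
  k=1: C(13,1)·0.16^1·0.84^12 = 0.256693
P(X ≤ 1) = 0.360358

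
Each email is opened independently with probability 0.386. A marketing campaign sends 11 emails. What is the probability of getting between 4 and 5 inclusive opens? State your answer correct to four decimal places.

X ~ Binomial(11, 0.386); P(4 ≤ X ≤ 5) = Σ C(11,k) p^k (1−p)^(11−k) over k:
  k=4: C(11,4)·0.386^4·0.614^7 = 0.241014
  k=5: C(11,5)·0.386^5·0.614^6 = 0.212123
Total = 0.453137

0.4531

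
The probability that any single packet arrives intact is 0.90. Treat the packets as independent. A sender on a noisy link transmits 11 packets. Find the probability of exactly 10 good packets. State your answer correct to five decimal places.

X ~ Binomial(n=11, p=0.90).
P(X=10) = C(11,10) · p^10 · (1−p)^1
= 11 · 0.34868 · 0.1 = 0.3835463

0.38355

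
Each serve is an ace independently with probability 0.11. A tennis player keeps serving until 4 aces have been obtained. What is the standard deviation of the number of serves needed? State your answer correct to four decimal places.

17.1527

Y = total serves until the fourth success; negative binomial with r=4, p=0.11.
SD(Y) = √[r(1−p)/p²] = √(294.214876) = 17.152693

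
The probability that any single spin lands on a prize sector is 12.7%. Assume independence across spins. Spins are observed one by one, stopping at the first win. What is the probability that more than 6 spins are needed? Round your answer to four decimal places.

0.4427

Y = number of spins to the first success; geometric, p = 0.127.
P(Y > 6) = P(first 6 all fail) = (1−p)^6 = 0.442675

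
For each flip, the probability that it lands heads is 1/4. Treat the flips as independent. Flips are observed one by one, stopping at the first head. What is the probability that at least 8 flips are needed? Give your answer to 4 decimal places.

0.1335

Y = number of flips to the first success; geometric, p = 0.25.
P(Y > 7) = P(first 7 all fail) = (1−p)^7 = 0.133484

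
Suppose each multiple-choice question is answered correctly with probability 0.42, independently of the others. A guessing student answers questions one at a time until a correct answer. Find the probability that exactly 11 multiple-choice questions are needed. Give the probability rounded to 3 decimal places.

0.002

Geometric (trials to first success), p = 0.42.
P(Y = 11) = (1−p)^10 · p = 0.004308 · 0.42 = 0.00181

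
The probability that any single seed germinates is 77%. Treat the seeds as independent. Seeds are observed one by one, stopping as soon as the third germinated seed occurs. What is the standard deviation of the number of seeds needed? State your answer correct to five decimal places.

Y = total seeds until the third success; negative binomial with r=3, p=0.77.
SD(Y) = √[r(1−p)/p²] = √(1.1637713) = 1.0787823

1.07878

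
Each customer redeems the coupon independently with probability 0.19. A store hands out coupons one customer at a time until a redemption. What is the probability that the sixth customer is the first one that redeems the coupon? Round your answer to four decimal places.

0.0662

Geometric (trials to first success), p = 0.19.
P(Y = 6) = (1−p)^5 · p = 0.34868 · 0.19 = 0.066249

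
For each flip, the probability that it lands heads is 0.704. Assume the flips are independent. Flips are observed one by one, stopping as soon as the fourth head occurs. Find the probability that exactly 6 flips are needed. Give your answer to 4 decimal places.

0.2152

Y = trial on which the fourth success occurs; negative binomial, r=4, p=0.704.
P(Y=6) = C(5,3) · p^4 · (1−p)^2
= 10 · 0.24564 · 0.087616 = 0.215216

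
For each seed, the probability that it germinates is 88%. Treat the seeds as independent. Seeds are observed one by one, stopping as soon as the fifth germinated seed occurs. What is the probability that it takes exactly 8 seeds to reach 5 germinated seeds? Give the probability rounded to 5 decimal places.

Y = trial on which the fifth success occurs; negative binomial, r=5, p=0.88.
P(Y=8) = C(7,4) · p^5 · (1−p)^3
= 35 · 0.52773 · 0.001728 = 0.0319172

0.03192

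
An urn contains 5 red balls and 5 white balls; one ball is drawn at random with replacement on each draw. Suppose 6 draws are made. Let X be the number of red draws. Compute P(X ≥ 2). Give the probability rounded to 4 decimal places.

0.8906

X ~ Binomial(6, 0.50); P(X ≥ 2) = Σ C(6,k) p^k (1−p)^(6−k) over k:
  k=2: C(6,2)·0.50^2·0.50^4 = 0.234375
  k=3: C(6,3)·0.50^3·0.50^3 = 0.312500
  k=4: C(6,4)·0.50^4·0.50^2 = 0.234375
  k=5: C(6,5)·0.50^5·0.50^1 = 0.093750
  k=6: C(6,6)·0.50^6·0.50^0 = 0.015625
Total = 0.890625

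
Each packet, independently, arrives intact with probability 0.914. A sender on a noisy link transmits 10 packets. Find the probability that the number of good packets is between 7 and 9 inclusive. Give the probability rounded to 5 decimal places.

X ~ Binomial(10, 0.914); P(7 ≤ X ≤ 9) = Σ C(10,k) p^k (1−p)^(10−k) over k:
  k=7: C(10,7)·0.914^7·0.086^3 = 0.0406724
  k=8: C(10,8)·0.914^8·0.086^2 = 0.1620985
  k=9: C(10,9)·0.914^9·0.086^1 = 0.3828373
Total = 0.5856082

0.58561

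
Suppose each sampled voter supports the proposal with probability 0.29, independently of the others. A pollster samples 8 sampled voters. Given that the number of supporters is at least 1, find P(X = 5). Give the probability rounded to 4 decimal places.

X ~ Binomial(8, 0.29). Want P(X=5 | X≥1) = P(X=5) / P(X≥1).
P(X=5) = C(8,5)·0.29^5·0.71^3 = 0.041111
P(X≥1) = 1 − 0.064575 = 0.935425
Ratio = 0.041111 / 0.935425 = 0.043949

0.0439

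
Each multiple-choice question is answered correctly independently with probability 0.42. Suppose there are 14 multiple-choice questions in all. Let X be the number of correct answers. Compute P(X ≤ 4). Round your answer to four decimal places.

X ~ Binomial(14, 0.42); P(X ≤ 4) = Σ C(14,k) p^k (1−p)^(14−k) over k:
  k=0: C(14,0)·0.42^0·0.58^14 = 0.000488
  k=1: C(14,1)·0.42^1·0.58^13 = 0.004942
  k=2: C(14,2)·0.42^2·0.58^12 = 0.023264
  k=3: C(14,3)·0.42^3·0.58^11 = 0.067384
  k=4: C(14,4)·0.42^4·0.58^10 = 0.134187
Total = 0.230265

0.2303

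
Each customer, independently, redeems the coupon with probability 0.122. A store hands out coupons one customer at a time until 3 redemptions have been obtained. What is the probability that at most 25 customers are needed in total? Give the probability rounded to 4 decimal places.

Finishing within 25 customers ⇔ at least 3 successes in the first 25. With X ~ Binomial(25, 0.122), P(Y ≤ 25) = 1 − P(X ≤ 2).
  k=0: C(25,0)·0.122^0·0.878^25 = 0.038669
  k=1: C(25,1)·0.122^1·0.878^24 = 0.134329
  k=2: C(25,2)·0.122^2·0.878^23 = 0.223983
1 − 0.396980 = 0.603020

0.6030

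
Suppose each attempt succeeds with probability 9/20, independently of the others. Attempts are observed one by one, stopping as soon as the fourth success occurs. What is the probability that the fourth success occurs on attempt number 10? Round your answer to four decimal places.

0.0953

Y = trial on which the fourth success occurs; negative binomial, r=4, p=0.45.
P(Y=10) = C(9,3) · p^4 · (1−p)^6
= 84 · 0.041006 · 0.027681 = 0.095347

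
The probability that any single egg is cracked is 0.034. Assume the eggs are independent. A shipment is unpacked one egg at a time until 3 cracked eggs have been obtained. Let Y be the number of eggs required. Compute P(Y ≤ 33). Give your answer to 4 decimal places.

0.1009

Finishing within 33 eggs ⇔ at least 3 successes in the first 33. With X ~ Binomial(33, 0.034), P(Y ≤ 33) = 1 − P(X ≤ 2).
  k=0: C(33,0)·0.034^0·0.966^33 = 0.319334
  k=1: C(33,1)·0.034^1·0.966^32 = 0.370903
  k=2: C(33,2)·0.034^2·0.966^31 = 0.208873
1 − 0.899111 = 0.100889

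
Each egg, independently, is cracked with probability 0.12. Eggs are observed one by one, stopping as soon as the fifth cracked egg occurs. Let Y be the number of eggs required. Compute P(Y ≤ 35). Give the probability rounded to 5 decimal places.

0.41249

Finishing within 35 eggs ⇔ at least 5 successes in the first 35. With X ~ Binomial(35, 0.12), P(Y ≤ 35) = 1 − P(X ≤ 4).
  k=0: C(35,0)·0.12^0·0.88^35 = 0.0113997
  k=1: C(35,1)·0.12^1·0.88^34 = 0.0544077
  k=2: C(35,2)·0.12^2·0.88^33 = 0.1261269
  k=3: C(35,3)·0.12^3·0.88^32 = 0.1891903
  k=4: C(35,4)·0.12^4·0.88^31 = 0.2063894
1 − 0.5875140 = 0.4124860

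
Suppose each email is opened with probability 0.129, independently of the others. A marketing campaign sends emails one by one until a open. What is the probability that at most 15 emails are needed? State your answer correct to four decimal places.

0.8740

Y = number of emails to the first success; geometric, p = 0.129.
P(Y ≤ 15) = 1 − (1−p)^15 = 1 − 0.125972 = 0.874028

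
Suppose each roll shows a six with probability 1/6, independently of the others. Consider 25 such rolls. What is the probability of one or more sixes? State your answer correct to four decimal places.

0.9895

P(at least one) = 1 − P(none) = 1 − (1 − 0.166667)^25
= 1 − 0.010483 = 0.989517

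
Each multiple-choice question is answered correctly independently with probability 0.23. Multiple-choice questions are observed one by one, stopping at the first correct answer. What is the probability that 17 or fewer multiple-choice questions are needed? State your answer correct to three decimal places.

0.988

Y = number of multiple-choice questions to the first success; geometric, p = 0.23.
P(Y ≤ 17) = 1 − (1−p)^17 = 1 − 0.01176 = 0.98824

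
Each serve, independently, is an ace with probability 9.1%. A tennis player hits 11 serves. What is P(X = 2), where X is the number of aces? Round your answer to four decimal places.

0.1930

X ~ Binomial(n=11, p=0.091).
P(X=2) = C(11,2) · p^2 · (1−p)^9
= 55 · 0.008281 · 0.42372 = 0.192984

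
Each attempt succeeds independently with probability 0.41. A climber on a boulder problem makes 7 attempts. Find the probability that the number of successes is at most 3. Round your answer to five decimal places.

0.69062

X ~ Binomial(7, 0.41); P(X ≤ 3) = Σ C(7,k) p^k (1−p)^(7−k) over k:
  k=0: C(7,0)·0.41^0·0.59^7 = 0.0248865
  k=1: C(7,1)·0.41^1·0.59^6 = 0.1210581
  k=2: C(7,2)·0.41^2·0.59^5 = 0.2523754
  k=3: C(7,3)·0.41^3·0.59^4 = 0.2922992
Total = 0.6906193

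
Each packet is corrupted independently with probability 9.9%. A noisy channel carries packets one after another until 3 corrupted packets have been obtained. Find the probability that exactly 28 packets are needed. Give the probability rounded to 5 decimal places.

Y = trial on which the third success occurs; negative binomial, r=3, p=0.099.
P(Y=28) = C(27,2) · p^3 · (1−p)^25
= 351 · 0.0009703 · 0.073811 = 0.0251381

0.02514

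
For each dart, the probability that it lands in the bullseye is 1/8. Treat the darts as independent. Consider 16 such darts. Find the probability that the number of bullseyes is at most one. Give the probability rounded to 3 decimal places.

X ~ Binomial(16, 0.125); P(X ≤ 1) = Σ C(16,k) p^k (1−p)^(16−k) over k:
  k=0: C(16,0)·0.125^0·0.875^16 = 0.11807
  k=1: C(16,1)·0.125^1·0.875^15 = 0.26987
Total = 0.38793

0.388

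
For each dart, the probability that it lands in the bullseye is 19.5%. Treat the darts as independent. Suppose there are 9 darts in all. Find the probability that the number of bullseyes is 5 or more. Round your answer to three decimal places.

0.018

X ~ Binomial(9, 0.195); P(X ≥ 5) = Σ C(9,k) p^k (1−p)^(9−k) over k:
  k=5: C(9,5)·0.195^5·0.805^4 = 0.01492
  k=6: C(9,6)·0.195^6·0.805^3 = 0.00241
  k=7: C(9,7)·0.195^7·0.805^2 = 0.00025
  k=8: C(9,8)·0.195^8·0.805^1 = 0.00002
  k=9: C(9,9)·0.195^9·0.805^0 = 0.00000
Total = 0.01759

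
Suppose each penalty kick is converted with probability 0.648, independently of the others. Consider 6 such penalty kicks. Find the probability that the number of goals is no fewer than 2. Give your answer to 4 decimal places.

X ~ Binomial(6, 0.648); P(X ≥ 2) = Σ C(6,k) p^k (1−p)^(6−k) over k:
  k=2: C(6,2)·0.648^2·0.352^4 = 0.096697
  k=3: C(6,3)·0.648^3·0.352^3 = 0.237347
  k=4: C(6,4)·0.648^4·0.352^2 = 0.327700
  k=5: C(6,5)·0.648^5·0.352^1 = 0.241306
  k=6: C(6,6)·0.648^6·0.352^0 = 0.074037
Total = 0.977087

0.9771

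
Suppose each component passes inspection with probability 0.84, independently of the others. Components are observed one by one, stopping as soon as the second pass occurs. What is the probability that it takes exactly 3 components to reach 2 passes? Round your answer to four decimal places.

Y = trial on which the second success occurs; negative binomial, r=2, p=0.84.
P(Y=3) = C(2,1) · p^2 · (1−p)^1
= 2 · 0.7056 · 0.16 = 0.225792

0.2258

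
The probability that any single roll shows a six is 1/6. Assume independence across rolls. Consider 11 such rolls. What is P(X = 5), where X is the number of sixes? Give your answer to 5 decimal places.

0.01990

X ~ Binomial(n=11, p=0.166667).
P(X=5) = C(11,5) · p^5 · (1−p)^6
= 462 · 0.0001286 · 0.3349 = 0.0198975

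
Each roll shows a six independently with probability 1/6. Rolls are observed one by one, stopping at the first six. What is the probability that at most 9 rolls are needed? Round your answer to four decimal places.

Y = number of rolls to the first success; geometric, p = 0.166667.
P(Y ≤ 9) = 1 − (1−p)^9 = 1 − 0.193807 = 0.806193

0.8062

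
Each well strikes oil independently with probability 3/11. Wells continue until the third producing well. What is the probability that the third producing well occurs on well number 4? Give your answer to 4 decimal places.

0.0443

Y = trial on which the third success occurs; negative binomial, r=3, p=0.272727.
P(Y=4) = C(3,2) · p^3 · (1−p)^1
= 3 · 0.020285 · 0.72727 = 0.044259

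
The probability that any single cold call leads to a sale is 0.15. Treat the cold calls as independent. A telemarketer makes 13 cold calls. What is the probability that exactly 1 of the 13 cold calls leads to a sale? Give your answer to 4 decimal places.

X ~ Binomial(n=13, p=0.15).
P(X=1) = C(13,1) · p^1 · (1−p)^12
= 13 · 0.15 · 0.14224 = 0.277371

0.2774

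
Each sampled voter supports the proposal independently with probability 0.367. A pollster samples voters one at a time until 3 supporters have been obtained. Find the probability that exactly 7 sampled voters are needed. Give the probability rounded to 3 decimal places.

0.119

Y = trial on which the third success occurs; negative binomial, r=3, p=0.367.
P(Y=7) = C(6,2) · p^3 · (1−p)^4
= 15 · 0.049431 · 0.16055 = 0.11904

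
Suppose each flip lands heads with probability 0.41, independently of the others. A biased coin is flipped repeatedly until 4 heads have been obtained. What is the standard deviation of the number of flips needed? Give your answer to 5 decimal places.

3.74690

Y = total flips until the fourth success; negative binomial with r=4, p=0.41.
SD(Y) = √[r(1−p)/p²] = √(14.0392623) = 3.7469004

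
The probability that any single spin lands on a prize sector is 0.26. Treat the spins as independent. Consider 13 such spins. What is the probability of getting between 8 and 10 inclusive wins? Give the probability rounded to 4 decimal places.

X ~ Binomial(13, 0.26); P(8 ≤ X ≤ 10) = Σ C(13,k) p^k (1−p)^(13−k) over k:
  k=8: C(13,8)·0.26^8·0.74^5 = 0.005964
  k=9: C(13,9)·0.26^9·0.74^4 = 0.001164
  k=10: C(13,10)·0.26^10·0.74^3 = 0.000164
Total = 0.007292

0.0073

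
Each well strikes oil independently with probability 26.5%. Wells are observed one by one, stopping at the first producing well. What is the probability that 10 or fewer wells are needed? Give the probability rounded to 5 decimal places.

Y = number of wells to the first success; geometric, p = 0.265.
P(Y ≤ 10) = 1 − (1−p)^10 = 1 − 0.0460122 = 0.9539878

0.95399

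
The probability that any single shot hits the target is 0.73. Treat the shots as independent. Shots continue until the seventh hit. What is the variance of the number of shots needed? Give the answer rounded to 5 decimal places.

Y = total shots until the seventh success; negative binomial with r=7, p=0.73.
Var(Y) = r(1−p)/p² = 7·0.27 / 0.73² = 3.5466316

3.54663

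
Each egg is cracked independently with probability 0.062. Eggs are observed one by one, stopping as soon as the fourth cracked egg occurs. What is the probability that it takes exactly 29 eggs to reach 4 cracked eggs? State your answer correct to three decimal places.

Y = trial on which the fourth success occurs; negative binomial, r=4, p=0.062.
P(Y=29) = C(28,3) · p^4 · (1−p)^25
= 3276 · 1.4776e-05 · 0.20187 = 0.00977

0.010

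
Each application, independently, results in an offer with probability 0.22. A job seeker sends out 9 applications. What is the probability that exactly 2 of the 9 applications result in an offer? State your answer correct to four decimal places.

0.3061

X ~ Binomial(n=9, p=0.22).
P(X=2) = C(9,2) · p^2 · (1−p)^7
= 36 · 0.0484 · 0.17566 = 0.306062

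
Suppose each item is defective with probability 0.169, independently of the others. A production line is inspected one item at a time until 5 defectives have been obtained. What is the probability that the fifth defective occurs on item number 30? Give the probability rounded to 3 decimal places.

Y = trial on which the fifth success occurs; negative binomial, r=5, p=0.169.
P(Y=30) = C(29,4) · p^5 · (1−p)^25
= 23751 · 0.00013786 · 0.0097729 = 0.03200

0.032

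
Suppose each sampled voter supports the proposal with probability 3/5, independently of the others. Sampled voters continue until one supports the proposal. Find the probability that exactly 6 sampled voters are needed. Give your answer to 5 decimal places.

Geometric (trials to first success), p = 0.60.
P(Y = 6) = (1−p)^5 · p = 0.01024 · 0.60 = 0.0061440

0.00614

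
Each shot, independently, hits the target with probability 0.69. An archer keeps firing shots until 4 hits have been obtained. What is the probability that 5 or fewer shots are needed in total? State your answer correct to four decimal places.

0.5077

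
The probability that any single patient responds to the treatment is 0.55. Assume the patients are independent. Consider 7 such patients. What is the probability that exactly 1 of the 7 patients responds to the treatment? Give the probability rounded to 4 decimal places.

0.0320

X ~ Binomial(n=7, p=0.55).
P(X=1) = C(7,1) · p^1 · (1−p)^6
= 7 · 0.55 · 0.0083038 = 0.031969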